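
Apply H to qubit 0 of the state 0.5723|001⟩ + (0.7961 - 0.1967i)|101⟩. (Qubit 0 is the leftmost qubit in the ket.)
(0.9676 - 0.1391i)|001⟩ + (-0.1583 + 0.1391i)|101⟩

H on qubit 0 mixes each pair of kets that differ only in qubit 0: amplitudes (a, b) of (|…0…⟩, |…1…⟩) become ((a + b)/√2, (a − b)/√2). Kets absent from the input have amplitude 0.
(|001⟩, |101⟩): (a, b) = (0.5723, (0.7961 - 0.1967i)) → ((0.9676 - 0.1391i), (-0.1583 + 0.1391i))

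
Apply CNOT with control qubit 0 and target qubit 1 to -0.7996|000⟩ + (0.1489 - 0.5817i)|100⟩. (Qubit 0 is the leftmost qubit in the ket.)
-0.7996|000⟩ + (0.1489 - 0.5817i)|110⟩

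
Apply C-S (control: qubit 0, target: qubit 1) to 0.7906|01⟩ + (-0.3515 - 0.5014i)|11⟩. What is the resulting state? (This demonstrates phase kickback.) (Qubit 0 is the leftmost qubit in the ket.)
0.7906|01⟩ + (0.5014 - 0.3515i)|11⟩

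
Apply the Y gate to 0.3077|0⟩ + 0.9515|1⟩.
-0.9515i|0⟩ + 0.3077i|1⟩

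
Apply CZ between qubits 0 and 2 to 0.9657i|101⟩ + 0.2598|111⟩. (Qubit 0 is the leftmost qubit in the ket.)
-0.9657i|101⟩ - 0.2598|111⟩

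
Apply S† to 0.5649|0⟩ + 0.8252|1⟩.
0.5649|0⟩ - 0.8252i|1⟩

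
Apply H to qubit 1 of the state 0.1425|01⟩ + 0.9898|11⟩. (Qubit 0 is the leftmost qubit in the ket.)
0.1008|00⟩ - 0.1008|01⟩ + 0.6999|10⟩ - 0.6999|11⟩

H on qubit 1 mixes each pair of kets that differ only in qubit 1: amplitudes (a, b) of (|…0…⟩, |…1…⟩) become ((a + b)/√2, (a − b)/√2). Kets absent from the input have amplitude 0.
(|00⟩, |01⟩): (a, b) = (0, 0.1425) → (0.1008, -0.1008)
(|10⟩, |11⟩): (a, b) = (0, 0.9898) → (0.6999, -0.6999)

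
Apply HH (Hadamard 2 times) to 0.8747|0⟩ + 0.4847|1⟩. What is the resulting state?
0.8747|0⟩ + 0.4847|1⟩

H² = I, so an even number of Hadamards cancels: H^2 = I and the state is unchanged.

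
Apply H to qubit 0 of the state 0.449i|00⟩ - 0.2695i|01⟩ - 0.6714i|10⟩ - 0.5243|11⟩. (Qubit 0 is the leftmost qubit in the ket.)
-0.1573i|00⟩ + (-0.3707 - 0.1906i)|01⟩ + 0.7922i|10⟩ + (0.3707 - 0.1906i)|11⟩

H on qubit 0 mixes each pair of kets that differ only in qubit 0: amplitudes (a, b) of (|…0…⟩, |…1…⟩) become ((a + b)/√2, (a − b)/√2). Kets absent from the input have amplitude 0.
(|00⟩, |10⟩): (a, b) = (0.449i, -0.6714i) → (-0.1573i, 0.7922i)
(|01⟩, |11⟩): (a, b) = (-0.2695i, -0.5243) → ((-0.3707 - 0.1906i), (0.3707 - 0.1906i))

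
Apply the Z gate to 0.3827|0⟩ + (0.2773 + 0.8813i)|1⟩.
0.3827|0⟩ + (-0.2773 - 0.8813i)|1⟩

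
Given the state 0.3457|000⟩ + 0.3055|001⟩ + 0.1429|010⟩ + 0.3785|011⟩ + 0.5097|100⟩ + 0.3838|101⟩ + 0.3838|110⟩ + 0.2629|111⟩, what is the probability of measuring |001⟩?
0.09333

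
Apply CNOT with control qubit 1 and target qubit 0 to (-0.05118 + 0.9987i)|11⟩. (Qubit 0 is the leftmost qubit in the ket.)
(-0.05118 + 0.9987i)|01⟩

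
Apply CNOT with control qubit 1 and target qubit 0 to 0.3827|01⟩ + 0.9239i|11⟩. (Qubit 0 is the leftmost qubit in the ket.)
0.9239i|01⟩ + 0.3827|11⟩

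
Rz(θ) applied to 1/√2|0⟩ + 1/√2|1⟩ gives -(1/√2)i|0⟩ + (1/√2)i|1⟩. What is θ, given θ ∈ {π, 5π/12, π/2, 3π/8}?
π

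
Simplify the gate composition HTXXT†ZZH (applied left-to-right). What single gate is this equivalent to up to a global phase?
I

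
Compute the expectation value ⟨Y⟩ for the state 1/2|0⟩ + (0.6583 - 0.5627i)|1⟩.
-0.5627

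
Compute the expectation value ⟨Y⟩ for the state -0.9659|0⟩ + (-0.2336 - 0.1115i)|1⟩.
0.2154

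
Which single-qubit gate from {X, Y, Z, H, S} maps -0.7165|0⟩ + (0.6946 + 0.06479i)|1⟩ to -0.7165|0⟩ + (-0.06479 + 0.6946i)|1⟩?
S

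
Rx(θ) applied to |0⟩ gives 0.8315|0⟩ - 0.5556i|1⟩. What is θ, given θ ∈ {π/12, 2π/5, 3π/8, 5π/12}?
3π/8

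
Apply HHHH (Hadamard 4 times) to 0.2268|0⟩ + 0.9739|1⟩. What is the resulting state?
0.2268|0⟩ + 0.9739|1⟩

H² = I, so an even number of Hadamards cancels: H^4 = I and the state is unchanged.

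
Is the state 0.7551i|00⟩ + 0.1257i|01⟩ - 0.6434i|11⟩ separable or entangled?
Entangled

Writing the state as a|00⟩ + b|01⟩ + c|10⟩ + d|11⟩, it is a product state iff ad − bc = 0.
Here (a, b, c, d) = (0.7551i, 0.1257i, 0, -0.6434i): ad − bc = (0.7551i)(-0.6434i) − (0.1257i)(0) = 0.4858 ≠ 0, so the state is entangled.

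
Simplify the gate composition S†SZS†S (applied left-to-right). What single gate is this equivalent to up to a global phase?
Z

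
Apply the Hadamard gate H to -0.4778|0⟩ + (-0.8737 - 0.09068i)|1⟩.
(-0.9557 - 0.06412i)|0⟩ + (0.2799 + 0.06412i)|1⟩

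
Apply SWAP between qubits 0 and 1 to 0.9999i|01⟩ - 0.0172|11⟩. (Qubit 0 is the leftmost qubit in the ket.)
0.9999i|10⟩ - 0.0172|11⟩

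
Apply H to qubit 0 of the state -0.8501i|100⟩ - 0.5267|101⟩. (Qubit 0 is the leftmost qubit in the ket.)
-0.6011i|000⟩ - 0.3724|001⟩ + 0.6011i|100⟩ + 0.3724|101⟩

H on qubit 0 mixes each pair of kets that differ only in qubit 0: amplitudes (a, b) of (|…0…⟩, |…1…⟩) become ((a + b)/√2, (a − b)/√2). Kets absent from the input have amplitude 0.
(|000⟩, |100⟩): (a, b) = (0, -0.8501i) → (-0.6011i, 0.6011i)
(|001⟩, |101⟩): (a, b) = (0, -0.5267) → (-0.3724, 0.3724)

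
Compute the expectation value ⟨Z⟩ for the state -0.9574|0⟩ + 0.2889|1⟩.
0.8332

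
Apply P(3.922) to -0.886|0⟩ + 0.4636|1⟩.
-0.886|0⟩ + (-0.3294 - 0.3262i)|1⟩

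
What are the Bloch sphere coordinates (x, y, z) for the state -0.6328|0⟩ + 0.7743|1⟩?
(-0.98, 0, -0.1991)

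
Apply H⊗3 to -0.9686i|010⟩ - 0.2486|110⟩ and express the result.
(-0.08789 - 0.3425i)|000⟩ + (-0.08789 - 0.3425i)|001⟩ + (0.08789 + 0.3425i)|010⟩ + (0.08789 + 0.3425i)|011⟩ + (0.08789 - 0.3425i)|100⟩ + (0.08789 - 0.3425i)|101⟩ + (-0.08789 + 0.3425i)|110⟩ + (-0.08789 + 0.3425i)|111⟩

H⊗3 gives amp(|y⟩) = (1/2√2) Σ_x (−1)^(x·y) amp(|x⟩), where x·y is the number of positions in which both x and y have a 1.
|000⟩: (-0.9686i - 0.2486)/(2√2) = (-0.08789 - 0.3425i)
|001⟩: (-0.9686i - 0.2486)/(2√2) = (-0.08789 - 0.3425i)
|010⟩: (0.9686i + 0.2486)/(2√2) = (0.08789 + 0.3425i)
|011⟩: (0.9686i + 0.2486)/(2√2) = (0.08789 + 0.3425i)
|100⟩: (-0.9686i + 0.2486)/(2√2) = (0.08789 - 0.3425i)
|101⟩: (-0.9686i + 0.2486)/(2√2) = (0.08789 - 0.3425i)
|110⟩: (0.9686i - 0.2486)/(2√2) = (-0.08789 + 0.3425i)
|111⟩: (0.9686i - 0.2486)/(2√2) = (-0.08789 + 0.3425i)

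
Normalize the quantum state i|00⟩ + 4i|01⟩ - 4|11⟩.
0.1741i|00⟩ + 0.6963i|01⟩ - 0.6963|11⟩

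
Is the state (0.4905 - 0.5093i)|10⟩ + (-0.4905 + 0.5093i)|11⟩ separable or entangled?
Separable

Writing the state as a|00⟩ + b|01⟩ + c|10⟩ + d|11⟩, it is a product state iff ad − bc = 0.
Here (a, b, c, d) = (0, 0, (0.4905 - 0.5093i), (-0.4905 + 0.5093i)): ad − bc = (0)(-0.4905 + 0.5093i) − (0)(0.4905 - 0.5093i) = 0, so the state is separable.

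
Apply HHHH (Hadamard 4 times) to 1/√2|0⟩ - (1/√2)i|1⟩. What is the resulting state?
1/√2|0⟩ - (1/√2)i|1⟩

H² = I, so an even number of Hadamards cancels: H^4 = I and the state is unchanged.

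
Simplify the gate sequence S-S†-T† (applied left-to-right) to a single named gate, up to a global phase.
T†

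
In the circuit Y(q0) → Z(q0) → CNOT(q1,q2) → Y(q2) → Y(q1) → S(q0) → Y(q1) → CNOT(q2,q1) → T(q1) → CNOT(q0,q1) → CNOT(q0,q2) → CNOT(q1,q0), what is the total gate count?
12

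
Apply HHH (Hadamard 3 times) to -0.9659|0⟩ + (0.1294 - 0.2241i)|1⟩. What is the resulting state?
(-0.5915 - 0.1585i)|0⟩ + (-0.7745 + 0.1585i)|1⟩

H² = I, so H^3 = H: a single Hadamard. With (a, b) = (-0.9659, (0.1294 - 0.2241i)), H gives ((a + b)/√2, (a − b)/√2) = ((-0.5915 - 0.1585i), (-0.7745 + 0.1585i)).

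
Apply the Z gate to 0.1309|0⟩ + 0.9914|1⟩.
0.1309|0⟩ - 0.9914|1⟩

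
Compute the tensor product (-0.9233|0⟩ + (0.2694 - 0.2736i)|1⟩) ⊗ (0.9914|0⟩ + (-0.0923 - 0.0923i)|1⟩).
-0.9154|00⟩ + (0.08522 + 0.08522i)|01⟩ + (0.2671 - 0.2712i)|10⟩ + (-0.05012 + 0.0003877i)|11⟩

amp(|b₁b₂…⟩) = product of the factor amplitudes for bits b₁, b₂, …; only kets whose every factor amplitude is nonzero survive.
|00⟩: (-0.9233)(0.9914) = -0.9154
|01⟩: (-0.9233)(-0.0923 - 0.0923i) = (0.08522 + 0.08522i)
|10⟩: (0.2694 - 0.2736i)(0.9914) = (0.2671 - 0.2712i)
|11⟩: (0.2694 - 0.2736i)(-0.0923 - 0.0923i) = (-0.05012 + 0.0003877i)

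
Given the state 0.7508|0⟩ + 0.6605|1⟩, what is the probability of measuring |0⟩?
0.5637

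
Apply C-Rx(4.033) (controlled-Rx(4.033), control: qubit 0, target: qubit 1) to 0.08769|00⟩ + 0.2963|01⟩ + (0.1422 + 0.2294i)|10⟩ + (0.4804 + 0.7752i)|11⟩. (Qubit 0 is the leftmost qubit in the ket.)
0.08769|00⟩ + 0.2963|01⟩ + (0.6382 - 0.5324i)|10⟩ + (-0.0001077 - 0.4625i)|11⟩

C-Rx(4.033) leaves the control-|0⟩ kets |00⟩, |01⟩ unchanged and applies Rx(4.033) to qubit 1 on the control-|1⟩ pair (|10⟩, |11⟩).
Rx(4.033) = [[cos(θ/2), −i·sin(θ/2)], [−i·sin(θ/2), cos(θ/2)]]; θ = 4.033, cos(θ/2) ≈ -0.431093, sin(θ/2) ≈ 0.902308.
With a = amp(|10⟩) = (0.1422 + 0.2294i) and b = amp(|11⟩) = (0.4804 + 0.7752i):
new amp(|10⟩) = (-0.431093)·a + (-0.902308i)·b = (0.6382 - 0.5324i)
new amp(|11⟩) = (-0.902308i)·a + (-0.431093)·b = (-0.0001077 - 0.4625i)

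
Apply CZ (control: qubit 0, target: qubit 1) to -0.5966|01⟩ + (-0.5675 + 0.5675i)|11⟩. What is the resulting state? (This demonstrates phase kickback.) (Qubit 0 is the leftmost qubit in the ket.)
-0.5966|01⟩ + (0.5675 - 0.5675i)|11⟩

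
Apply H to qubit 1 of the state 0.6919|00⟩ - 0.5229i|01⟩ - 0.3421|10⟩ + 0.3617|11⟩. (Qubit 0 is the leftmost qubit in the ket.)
(0.4892 - 0.3697i)|00⟩ + (0.4892 + 0.3697i)|01⟩ + 0.01386|10⟩ - 0.4977|11⟩

H on qubit 1 mixes each pair of kets that differ only in qubit 1: amplitudes (a, b) of (|…0…⟩, |…1…⟩) become ((a + b)/√2, (a − b)/√2). Kets absent from the input have amplitude 0.
(|00⟩, |01⟩): (a, b) = (0.6919, -0.5229i) → ((0.4892 - 0.3697i), (0.4892 + 0.3697i))
(|10⟩, |11⟩): (a, b) = (-0.3421, 0.3617) → (0.01386, -0.4977)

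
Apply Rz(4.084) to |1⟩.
(-0.454 + 0.891i)|1⟩

Rz(4.084) = [[e^(−iθ/2), 0], [0, e^(iθ/2)]] with e^(±iθ/2) = cos(θ/2) ± i·sin(θ/2); θ = 4.084, cos(θ/2) ≈ -0.453959, sin(θ/2) ≈ 0.891023.
With a = amp(|0⟩) = 0 and b = amp(|1⟩) = 1:
new amp(|0⟩) = (-0.453959 - 0.891023i)·a = 0
new amp(|1⟩) = (-0.453959 + 0.891023i)·b = (-0.454 + 0.891i)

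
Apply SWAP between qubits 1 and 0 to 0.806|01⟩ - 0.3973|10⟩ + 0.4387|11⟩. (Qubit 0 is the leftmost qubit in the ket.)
-0.3973|01⟩ + 0.806|10⟩ + 0.4387|11⟩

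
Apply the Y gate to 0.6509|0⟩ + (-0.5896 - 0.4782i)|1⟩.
(-0.4782 + 0.5896i)|0⟩ + 0.6509i|1⟩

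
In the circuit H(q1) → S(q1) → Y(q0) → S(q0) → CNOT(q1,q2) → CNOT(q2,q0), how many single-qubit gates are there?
4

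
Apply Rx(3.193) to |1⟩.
-0.9997i|0⟩ - 0.0257|1⟩

Rx(3.193) = [[cos(θ/2), −i·sin(θ/2)], [−i·sin(θ/2), cos(θ/2)]]; θ = 3.193, cos(θ/2) ≈ -0.0257008, sin(θ/2) ≈ 0.99967.
With a = amp(|0⟩) = 0 and b = amp(|1⟩) = 1:
new amp(|0⟩) = (-0.0257008)·a + (-0.99967i)·b = -0.9997i
new amp(|1⟩) = (-0.99967i)·a + (-0.0257008)·b = -0.0257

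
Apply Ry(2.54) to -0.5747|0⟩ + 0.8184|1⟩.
-0.9519|0⟩ - 0.3064|1⟩

Ry(2.54) = [[cos(θ/2), −sin(θ/2)], [sin(θ/2), cos(θ/2)]]; θ = 2.54, cos(θ/2) ≈ 0.296281, sin(θ/2) ≈ 0.955101.
With a = amp(|0⟩) = -0.5747 and b = amp(|1⟩) = 0.8184:
new amp(|0⟩) = (0.296281)·a + (-0.955101)·b = -0.9519
new amp(|1⟩) = (0.955101)·a + (0.296281)·b = -0.3064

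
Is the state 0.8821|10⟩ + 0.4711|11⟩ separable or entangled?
Separable

Writing the state as a|00⟩ + b|01⟩ + c|10⟩ + d|11⟩, it is a product state iff ad − bc = 0.
Here (a, b, c, d) = (0, 0, 0.8821, 0.4711): ad − bc = (0)(0.4711) − (0)(0.8821) = 0, so the state is separable.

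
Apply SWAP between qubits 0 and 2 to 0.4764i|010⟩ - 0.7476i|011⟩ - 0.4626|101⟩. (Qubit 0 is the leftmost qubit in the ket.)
0.4764i|010⟩ - 0.4626|101⟩ - 0.7476i|110⟩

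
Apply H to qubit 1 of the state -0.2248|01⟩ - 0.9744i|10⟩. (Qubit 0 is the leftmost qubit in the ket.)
-0.159|00⟩ + 0.159|01⟩ - 0.689i|10⟩ - 0.689i|11⟩

H on qubit 1 mixes each pair of kets that differ only in qubit 1: amplitudes (a, b) of (|…0…⟩, |…1…⟩) become ((a + b)/√2, (a − b)/√2). Kets absent from the input have amplitude 0.
(|00⟩, |01⟩): (a, b) = (0, -0.2248) → (-0.159, 0.159)
(|10⟩, |11⟩): (a, b) = (-0.9744i, 0) → (-0.689i, -0.689i)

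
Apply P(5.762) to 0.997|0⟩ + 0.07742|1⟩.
0.997|0⟩ + (0.06714 - 0.03855i)|1⟩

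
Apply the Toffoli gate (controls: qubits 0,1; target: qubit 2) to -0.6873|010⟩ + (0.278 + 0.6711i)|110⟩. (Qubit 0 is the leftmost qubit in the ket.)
-0.6873|010⟩ + (0.278 + 0.6711i)|111⟩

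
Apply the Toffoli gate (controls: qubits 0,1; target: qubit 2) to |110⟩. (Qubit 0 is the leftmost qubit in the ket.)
|111⟩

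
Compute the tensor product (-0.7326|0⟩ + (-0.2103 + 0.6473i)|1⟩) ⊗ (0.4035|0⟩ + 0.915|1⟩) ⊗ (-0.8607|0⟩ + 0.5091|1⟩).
0.2544|000⟩ - 0.1505|001⟩ + 0.577|010⟩ - 0.3413|011⟩ + (0.07304 - 0.2248i)|100⟩ + (-0.0432 + 0.133i)|101⟩ + (0.1656 - 0.5098i)|110⟩ + (-0.09796 + 0.3015i)|111⟩

amp(|b₁b₂…⟩) = product of the factor amplitudes for bits b₁, b₂, …; only kets whose every factor amplitude is nonzero survive.
|000⟩: (-0.7326)(0.4035)(-0.8607) = 0.2544
|001⟩: (-0.7326)(0.4035)(0.5091) = -0.1505
|010⟩: (-0.7326)(0.915)(-0.8607) = 0.577
|011⟩: (-0.7326)(0.915)(0.5091) = -0.3413
|100⟩: (-0.2103 + 0.6473i)(0.4035)(-0.8607) = (0.07304 - 0.2248i)
|101⟩: (-0.2103 + 0.6473i)(0.4035)(0.5091) = (-0.0432 + 0.133i)
|110⟩: (-0.2103 + 0.6473i)(0.915)(-0.8607) = (0.1656 - 0.5098i)
|111⟩: (-0.2103 + 0.6473i)(0.915)(0.5091) = (-0.09796 + 0.3015i)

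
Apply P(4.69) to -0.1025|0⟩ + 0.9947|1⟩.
-0.1025|0⟩ + (-0.02227 - 0.9945i)|1⟩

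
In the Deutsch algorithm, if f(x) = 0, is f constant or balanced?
Constant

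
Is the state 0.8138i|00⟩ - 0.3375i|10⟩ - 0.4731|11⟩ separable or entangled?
Entangled

Writing the state as a|00⟩ + b|01⟩ + c|10⟩ + d|11⟩, it is a product state iff ad − bc = 0.
Here (a, b, c, d) = (0.8138i, 0, -0.3375i, -0.4731): ad − bc = (0.8138i)(-0.4731) − (0)(-0.3375i) = -0.385i ≠ 0, so the state is entangled.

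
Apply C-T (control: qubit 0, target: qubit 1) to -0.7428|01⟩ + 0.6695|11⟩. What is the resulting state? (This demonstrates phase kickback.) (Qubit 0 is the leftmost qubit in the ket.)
-0.7428|01⟩ + (0.4734 + 0.4734i)|11⟩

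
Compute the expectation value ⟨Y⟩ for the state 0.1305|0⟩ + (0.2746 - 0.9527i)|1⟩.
-0.2487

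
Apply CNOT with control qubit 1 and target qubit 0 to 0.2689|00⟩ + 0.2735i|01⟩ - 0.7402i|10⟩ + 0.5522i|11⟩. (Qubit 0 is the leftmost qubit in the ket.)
0.2689|00⟩ + 0.5522i|01⟩ - 0.7402i|10⟩ + 0.2735i|11⟩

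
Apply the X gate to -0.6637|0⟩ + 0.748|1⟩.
0.748|0⟩ - 0.6637|1⟩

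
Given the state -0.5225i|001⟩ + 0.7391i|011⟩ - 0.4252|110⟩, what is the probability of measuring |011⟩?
0.5463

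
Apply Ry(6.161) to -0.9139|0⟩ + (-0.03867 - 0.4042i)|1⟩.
(0.9146 + 0.02468i)|0⟩ + (-0.0172 + 0.4034i)|1⟩

Ry(6.161) = [[cos(θ/2), −sin(θ/2)], [sin(θ/2), cos(θ/2)]]; θ = 6.161, cos(θ/2) ≈ -0.998134, sin(θ/2) ≈ 0.0610547.
With a = amp(|0⟩) = -0.9139 and b = amp(|1⟩) = (-0.03867 - 0.4042i):
new amp(|0⟩) = (-0.998134)·a + (-0.0610547)·b = (0.9146 + 0.02468i)
new amp(|1⟩) = (0.0610547)·a + (-0.998134)·b = (-0.0172 + 0.4034i)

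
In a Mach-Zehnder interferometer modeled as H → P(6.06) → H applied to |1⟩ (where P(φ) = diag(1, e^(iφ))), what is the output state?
(0.0124 + 0.1107i)|0⟩ + (0.9876 - 0.1107i)|1⟩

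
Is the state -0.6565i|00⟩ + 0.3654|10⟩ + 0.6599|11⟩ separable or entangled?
Entangled

Writing the state as a|00⟩ + b|01⟩ + c|10⟩ + d|11⟩, it is a product state iff ad − bc = 0.
Here (a, b, c, d) = (-0.6565i, 0, 0.3654, 0.6599): ad − bc = (-0.6565i)(0.6599) − (0)(0.3654) = -0.4332i ≠ 0, so the state is entangled.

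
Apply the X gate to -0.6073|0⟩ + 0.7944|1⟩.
0.7944|0⟩ - 0.6073|1⟩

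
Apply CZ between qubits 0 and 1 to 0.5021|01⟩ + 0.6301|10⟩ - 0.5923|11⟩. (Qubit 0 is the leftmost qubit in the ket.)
0.5021|01⟩ + 0.6301|10⟩ + 0.5923|11⟩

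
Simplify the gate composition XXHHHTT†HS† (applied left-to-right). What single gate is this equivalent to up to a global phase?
S†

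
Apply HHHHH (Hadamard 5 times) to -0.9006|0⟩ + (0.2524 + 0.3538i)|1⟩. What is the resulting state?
(-0.4583 + 0.2502i)|0⟩ + (-0.8153 - 0.2502i)|1⟩

H² = I, so H^5 = H: a single Hadamard. With (a, b) = (-0.9006, (0.2524 + 0.3538i)), H gives ((a + b)/√2, (a − b)/√2) = ((-0.4583 + 0.2502i), (-0.8153 - 0.2502i)).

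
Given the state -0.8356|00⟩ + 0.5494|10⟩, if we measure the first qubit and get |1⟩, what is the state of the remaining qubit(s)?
|0⟩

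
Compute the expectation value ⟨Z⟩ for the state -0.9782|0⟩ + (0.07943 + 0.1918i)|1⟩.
0.9138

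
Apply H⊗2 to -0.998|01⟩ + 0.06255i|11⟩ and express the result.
(-0.499 + 0.03128i)|00⟩ + (0.499 - 0.03128i)|01⟩ + (-0.499 - 0.03128i)|10⟩ + (0.499 + 0.03128i)|11⟩

H⊗2 gives amp(|y⟩) = (1/2) Σ_x (−1)^(x·y) amp(|x⟩), where x·y is the number of positions in which both x and y have a 1.
|00⟩: (-0.998 + 0.06255i)/2 = (-0.499 + 0.03128i)
|01⟩: (0.998 - 0.06255i)/2 = (0.499 - 0.03128i)
|10⟩: (-0.998 - 0.06255i)/2 = (-0.499 - 0.03128i)
|11⟩: (0.998 + 0.06255i)/2 = (0.499 + 0.03128i)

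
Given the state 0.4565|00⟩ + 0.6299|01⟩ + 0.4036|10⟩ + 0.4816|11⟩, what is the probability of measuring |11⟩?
0.2319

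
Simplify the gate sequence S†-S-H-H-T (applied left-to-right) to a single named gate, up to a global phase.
T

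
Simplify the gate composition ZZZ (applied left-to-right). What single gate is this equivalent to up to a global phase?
Z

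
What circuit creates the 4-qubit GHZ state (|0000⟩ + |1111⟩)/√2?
H(q0) → CNOT(q0,q1) → CNOT(q0,q2) → CNOT(q0,q3)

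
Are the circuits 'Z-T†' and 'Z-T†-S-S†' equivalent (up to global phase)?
Yes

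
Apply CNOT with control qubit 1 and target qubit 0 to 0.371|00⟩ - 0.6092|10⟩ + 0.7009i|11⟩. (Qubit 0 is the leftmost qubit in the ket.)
0.371|00⟩ + 0.7009i|01⟩ - 0.6092|10⟩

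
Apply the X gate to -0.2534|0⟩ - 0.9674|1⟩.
-0.9674|0⟩ - 0.2534|1⟩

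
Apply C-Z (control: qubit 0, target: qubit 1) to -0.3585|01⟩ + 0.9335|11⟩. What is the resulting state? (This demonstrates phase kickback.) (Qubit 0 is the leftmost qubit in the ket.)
-0.3585|01⟩ - 0.9335|11⟩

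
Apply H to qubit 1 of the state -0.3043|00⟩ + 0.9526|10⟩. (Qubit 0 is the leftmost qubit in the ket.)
-0.2152|00⟩ - 0.2152|01⟩ + 0.6736|10⟩ + 0.6736|11⟩

H on qubit 1 mixes each pair of kets that differ only in qubit 1: amplitudes (a, b) of (|…0…⟩, |…1…⟩) become ((a + b)/√2, (a − b)/√2). Kets absent from the input have amplitude 0.
(|00⟩, |01⟩): (a, b) = (-0.3043, 0) → (-0.2152, -0.2152)
(|10⟩, |11⟩): (a, b) = (0.9526, 0) → (0.6736, 0.6736)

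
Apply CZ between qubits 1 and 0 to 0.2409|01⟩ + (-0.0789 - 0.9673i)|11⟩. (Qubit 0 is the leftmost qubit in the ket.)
0.2409|01⟩ + (0.0789 + 0.9673i)|11⟩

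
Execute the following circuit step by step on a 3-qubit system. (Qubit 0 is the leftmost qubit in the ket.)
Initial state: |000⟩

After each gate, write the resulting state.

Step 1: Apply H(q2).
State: 1/√2|000⟩ + 1/√2|001⟩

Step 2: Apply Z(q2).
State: 1/√2|000⟩ - 1/√2|001⟩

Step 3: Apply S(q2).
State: 1/√2|000⟩ - (1/√2)i|001⟩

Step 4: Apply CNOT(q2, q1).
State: 1/√2|000⟩ - (1/√2)i|011⟩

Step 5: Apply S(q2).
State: 1/√2|000⟩ + 1/√2|011⟩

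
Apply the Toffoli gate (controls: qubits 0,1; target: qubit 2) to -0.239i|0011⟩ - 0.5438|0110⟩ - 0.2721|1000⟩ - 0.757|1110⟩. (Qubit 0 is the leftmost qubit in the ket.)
-0.239i|0011⟩ - 0.5438|0110⟩ - 0.2721|1000⟩ - 0.757|1100⟩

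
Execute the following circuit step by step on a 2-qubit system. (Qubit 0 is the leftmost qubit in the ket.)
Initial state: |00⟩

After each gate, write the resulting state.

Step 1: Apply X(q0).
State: |10⟩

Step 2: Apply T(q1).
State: |10⟩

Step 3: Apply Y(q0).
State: -i|00⟩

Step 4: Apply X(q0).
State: -i|10⟩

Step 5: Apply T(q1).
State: -i|10⟩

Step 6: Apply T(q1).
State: -i|10⟩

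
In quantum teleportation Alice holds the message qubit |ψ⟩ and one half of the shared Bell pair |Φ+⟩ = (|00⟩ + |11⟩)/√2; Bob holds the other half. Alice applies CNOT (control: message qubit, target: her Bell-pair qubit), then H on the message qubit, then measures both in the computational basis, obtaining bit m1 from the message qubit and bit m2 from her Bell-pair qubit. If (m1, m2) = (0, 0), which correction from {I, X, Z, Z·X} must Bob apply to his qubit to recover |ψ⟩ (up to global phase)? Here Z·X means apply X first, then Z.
I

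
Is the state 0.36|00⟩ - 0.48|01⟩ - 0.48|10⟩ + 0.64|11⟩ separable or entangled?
Separable

Writing the state as a|00⟩ + b|01⟩ + c|10⟩ + d|11⟩, it is a product state iff ad − bc = 0.
Here (a, b, c, d) = (0.36, -0.48, -0.48, 0.64): ad − bc = (0.36)(0.64) − (-0.48)(-0.48) = 0, so the state is separable.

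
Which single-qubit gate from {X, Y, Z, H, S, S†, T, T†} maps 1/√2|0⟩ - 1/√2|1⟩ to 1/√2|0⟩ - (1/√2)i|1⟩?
S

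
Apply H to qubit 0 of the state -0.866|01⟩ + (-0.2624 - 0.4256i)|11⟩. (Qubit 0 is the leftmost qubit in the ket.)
(-0.7979 - 0.3009i)|01⟩ + (-0.4268 + 0.3009i)|11⟩

H on qubit 0 mixes each pair of kets that differ only in qubit 0: amplitudes (a, b) of (|…0…⟩, |…1…⟩) become ((a + b)/√2, (a − b)/√2). Kets absent from the input have amplitude 0.
(|01⟩, |11⟩): (a, b) = (-0.866, (-0.2624 - 0.4256i)) → ((-0.7979 - 0.3009i), (-0.4268 + 0.3009i))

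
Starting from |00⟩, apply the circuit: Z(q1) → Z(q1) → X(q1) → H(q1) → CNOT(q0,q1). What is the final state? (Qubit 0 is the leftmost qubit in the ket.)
1/√2|00⟩ - 1/√2|01⟩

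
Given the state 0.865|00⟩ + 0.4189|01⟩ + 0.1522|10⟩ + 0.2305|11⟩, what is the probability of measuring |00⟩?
0.7482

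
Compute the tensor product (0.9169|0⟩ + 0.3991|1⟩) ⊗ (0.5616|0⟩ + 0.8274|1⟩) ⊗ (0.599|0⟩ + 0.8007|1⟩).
0.3084|000⟩ + 0.4123|001⟩ + 0.4544|010⟩ + 0.6074|011⟩ + 0.1343|100⟩ + 0.1795|101⟩ + 0.1978|110⟩ + 0.2644|111⟩

amp(|b₁b₂…⟩) = product of the factor amplitudes for bits b₁, b₂, …; only kets whose every factor amplitude is nonzero survive.
|000⟩: (0.9169)(0.5616)(0.599) = 0.3084
|001⟩: (0.9169)(0.5616)(0.8007) = 0.4123
|010⟩: (0.9169)(0.8274)(0.599) = 0.4544
|011⟩: (0.9169)(0.8274)(0.8007) = 0.6074
|100⟩: (0.3991)(0.5616)(0.599) = 0.1343
|101⟩: (0.3991)(0.5616)(0.8007) = 0.1795
|110⟩: (0.3991)(0.8274)(0.599) = 0.1978
|111⟩: (0.3991)(0.8274)(0.8007) = 0.2644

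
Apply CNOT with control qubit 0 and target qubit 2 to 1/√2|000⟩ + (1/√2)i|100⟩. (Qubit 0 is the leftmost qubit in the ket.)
1/√2|000⟩ + (1/√2)i|101⟩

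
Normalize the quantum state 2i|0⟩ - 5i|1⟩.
0.3714i|0⟩ - 0.9285i|1⟩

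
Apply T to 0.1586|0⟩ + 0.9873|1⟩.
0.1586|0⟩ + (0.6981 + 0.6981i)|1⟩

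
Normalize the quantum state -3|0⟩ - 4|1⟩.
-0.6|0⟩ - 0.8|1⟩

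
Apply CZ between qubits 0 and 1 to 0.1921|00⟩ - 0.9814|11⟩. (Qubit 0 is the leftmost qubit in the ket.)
0.1921|00⟩ + 0.9814|11⟩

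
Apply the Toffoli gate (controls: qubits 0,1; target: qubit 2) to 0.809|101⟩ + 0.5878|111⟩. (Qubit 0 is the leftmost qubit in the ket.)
0.809|101⟩ + 0.5878|110⟩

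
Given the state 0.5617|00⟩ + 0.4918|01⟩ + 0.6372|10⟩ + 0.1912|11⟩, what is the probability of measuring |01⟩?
0.2419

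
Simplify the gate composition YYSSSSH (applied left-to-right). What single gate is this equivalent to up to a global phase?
H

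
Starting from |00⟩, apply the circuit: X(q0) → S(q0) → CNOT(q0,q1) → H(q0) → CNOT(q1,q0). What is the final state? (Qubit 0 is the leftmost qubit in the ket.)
-(1/√2)i|01⟩ + (1/√2)i|11⟩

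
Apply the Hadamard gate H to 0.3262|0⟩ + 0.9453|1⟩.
0.8991|0⟩ - 0.4378|1⟩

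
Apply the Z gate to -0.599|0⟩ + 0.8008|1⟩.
-0.599|0⟩ - 0.8008|1⟩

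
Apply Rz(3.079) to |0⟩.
(0.03129 - 0.9995i)|0⟩

Rz(3.079) = [[e^(−iθ/2), 0], [0, e^(iθ/2)]] with e^(±iθ/2) = cos(θ/2) ± i·sin(θ/2); θ = 3.079, cos(θ/2) ≈ 0.0312912, sin(θ/2) ≈ 0.99951.
With a = amp(|0⟩) = 1 and b = amp(|1⟩) = 0:
new amp(|0⟩) = (0.0312912 - 0.99951i)·a = (0.03129 - 0.9995i)
new amp(|1⟩) = (0.0312912 + 0.99951i)·b = 0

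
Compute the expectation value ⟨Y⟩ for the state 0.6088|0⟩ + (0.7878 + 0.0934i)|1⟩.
0.1137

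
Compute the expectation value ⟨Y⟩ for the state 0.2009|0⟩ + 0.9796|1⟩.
0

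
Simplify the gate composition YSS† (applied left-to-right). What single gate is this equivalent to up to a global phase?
Y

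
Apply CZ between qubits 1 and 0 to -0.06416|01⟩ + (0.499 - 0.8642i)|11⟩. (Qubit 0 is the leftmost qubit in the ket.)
-0.06416|01⟩ + (-0.499 + 0.8642i)|11⟩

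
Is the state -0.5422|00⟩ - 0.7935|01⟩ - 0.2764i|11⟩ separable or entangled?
Entangled

Writing the state as a|00⟩ + b|01⟩ + c|10⟩ + d|11⟩, it is a product state iff ad − bc = 0.
Here (a, b, c, d) = (-0.5422, -0.7935, 0, -0.2764i): ad − bc = (-0.5422)(-0.2764i) − (-0.7935)(0) = 0.1499i ≠ 0, so the state is entangled.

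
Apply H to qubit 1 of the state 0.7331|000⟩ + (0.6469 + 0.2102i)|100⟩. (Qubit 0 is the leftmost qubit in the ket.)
0.5184|000⟩ + 0.5184|010⟩ + (0.4574 + 0.1486i)|100⟩ + (0.4574 + 0.1486i)|110⟩

H on qubit 1 mixes each pair of kets that differ only in qubit 1: amplitudes (a, b) of (|…0…⟩, |…1…⟩) become ((a + b)/√2, (a − b)/√2). Kets absent from the input have amplitude 0.
(|000⟩, |010⟩): (a, b) = (0.7331, 0) → (0.5184, 0.5184)
(|100⟩, |110⟩): (a, b) = ((0.6469 + 0.2102i), 0) → ((0.4574 + 0.1486i), (0.4574 + 0.1486i))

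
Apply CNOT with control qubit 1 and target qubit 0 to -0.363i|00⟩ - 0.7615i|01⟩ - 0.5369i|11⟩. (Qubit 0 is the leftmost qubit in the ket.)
-0.363i|00⟩ - 0.5369i|01⟩ - 0.7615i|11⟩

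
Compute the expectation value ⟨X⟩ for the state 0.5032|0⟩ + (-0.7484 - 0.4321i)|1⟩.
-0.7532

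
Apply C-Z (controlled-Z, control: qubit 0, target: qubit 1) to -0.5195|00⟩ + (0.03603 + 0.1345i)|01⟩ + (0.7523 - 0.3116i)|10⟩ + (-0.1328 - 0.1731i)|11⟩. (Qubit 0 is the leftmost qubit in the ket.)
-0.5195|00⟩ + (0.03603 + 0.1345i)|01⟩ + (0.7523 - 0.3116i)|10⟩ + (0.1328 + 0.1731i)|11⟩

C-Z leaves the control-|0⟩ kets |00⟩, |01⟩ unchanged and applies Z to qubit 1 on the control-|1⟩ pair (|10⟩, |11⟩).
Z = [[1, 0], [0, -1]].
With a = amp(|10⟩) = (0.7523 - 0.3116i) and b = amp(|11⟩) = (-0.1328 - 0.1731i):
new amp(|10⟩) = (1)·a = (0.7523 - 0.3116i)
new amp(|11⟩) = (-1)·b = (0.1328 + 0.1731i)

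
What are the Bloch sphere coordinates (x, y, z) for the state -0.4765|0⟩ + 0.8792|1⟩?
(-0.8379, 0, -0.5459)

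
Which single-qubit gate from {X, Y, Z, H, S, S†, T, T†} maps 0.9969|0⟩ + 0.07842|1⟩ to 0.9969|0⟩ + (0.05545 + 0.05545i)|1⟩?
T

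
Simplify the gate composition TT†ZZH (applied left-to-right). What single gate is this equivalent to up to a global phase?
H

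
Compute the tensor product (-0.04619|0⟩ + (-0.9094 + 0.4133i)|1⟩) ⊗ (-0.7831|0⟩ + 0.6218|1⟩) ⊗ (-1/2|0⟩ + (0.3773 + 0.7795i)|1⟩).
-0.01809|000⟩ + (0.01365 + 0.0282i)|001⟩ + 0.01436|010⟩ + (-0.01084 - 0.02239i)|011⟩ + (-0.3561 + 0.1618i)|100⟩ + (0.521 + 0.433i)|101⟩ + (0.2827 - 0.1285i)|110⟩ + (-0.4137 - 0.3438i)|111⟩

amp(|b₁b₂…⟩) = product of the factor amplitudes for bits b₁, b₂, …; only kets whose every factor amplitude is nonzero survive.
|000⟩: (-0.04619)(-0.7831)(-1/2) = -0.01809
|001⟩: (-0.04619)(-0.7831)(0.3773 + 0.7795i) = (0.01365 + 0.0282i)
|010⟩: (-0.04619)(0.6218)(-1/2) = 0.01436
|011⟩: (-0.04619)(0.6218)(0.3773 + 0.7795i) = (-0.01084 - 0.02239i)
|100⟩: (-0.9094 + 0.4133i)(-0.7831)(-1/2) = (-0.3561 + 0.1618i)
|101⟩: (-0.9094 + 0.4133i)(-0.7831)(0.3773 + 0.7795i) = (0.521 + 0.433i)
|110⟩: (-0.9094 + 0.4133i)(0.6218)(-1/2) = (0.2827 - 0.1285i)
|111⟩: (-0.9094 + 0.4133i)(0.6218)(0.3773 + 0.7795i) = (-0.4137 - 0.3438i)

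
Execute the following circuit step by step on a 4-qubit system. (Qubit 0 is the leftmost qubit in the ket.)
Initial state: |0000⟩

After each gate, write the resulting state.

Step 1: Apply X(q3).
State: |0001⟩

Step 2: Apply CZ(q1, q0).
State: |0001⟩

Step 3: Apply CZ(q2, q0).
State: |0001⟩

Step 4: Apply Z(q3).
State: -|0001⟩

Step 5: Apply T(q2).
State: -|0001⟩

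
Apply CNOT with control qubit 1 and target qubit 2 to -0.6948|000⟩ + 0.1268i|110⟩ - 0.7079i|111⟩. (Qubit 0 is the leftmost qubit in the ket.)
-0.6948|000⟩ - 0.7079i|110⟩ + 0.1268i|111⟩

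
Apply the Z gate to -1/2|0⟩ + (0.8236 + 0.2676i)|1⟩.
-1/2|0⟩ + (-0.8236 - 0.2676i)|1⟩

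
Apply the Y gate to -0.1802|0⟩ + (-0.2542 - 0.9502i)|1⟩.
(-0.9502 + 0.2542i)|0⟩ - 0.1802i|1⟩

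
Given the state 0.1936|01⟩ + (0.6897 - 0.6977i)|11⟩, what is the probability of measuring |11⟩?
0.9625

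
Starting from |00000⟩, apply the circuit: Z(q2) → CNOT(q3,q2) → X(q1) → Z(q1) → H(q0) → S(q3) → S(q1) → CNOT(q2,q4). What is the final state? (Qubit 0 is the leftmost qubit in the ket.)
-(1/√2)i|01000⟩ - (1/√2)i|11000⟩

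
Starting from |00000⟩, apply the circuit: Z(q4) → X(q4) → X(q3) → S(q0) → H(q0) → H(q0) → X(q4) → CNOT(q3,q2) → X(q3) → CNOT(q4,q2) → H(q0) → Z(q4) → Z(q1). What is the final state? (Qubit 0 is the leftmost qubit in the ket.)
1/√2|00100⟩ + 1/√2|10100⟩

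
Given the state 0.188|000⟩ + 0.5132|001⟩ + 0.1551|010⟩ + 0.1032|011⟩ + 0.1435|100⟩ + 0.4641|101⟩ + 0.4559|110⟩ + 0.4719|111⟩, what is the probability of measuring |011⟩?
0.01065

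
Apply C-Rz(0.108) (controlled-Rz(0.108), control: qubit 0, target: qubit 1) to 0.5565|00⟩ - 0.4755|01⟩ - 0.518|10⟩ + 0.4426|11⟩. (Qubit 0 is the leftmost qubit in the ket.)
0.5565|00⟩ - 0.4755|01⟩ + (-0.5172 + 0.02796i)|10⟩ + (0.442 + 0.02389i)|11⟩

C-Rz(0.108) leaves the control-|0⟩ kets |00⟩, |01⟩ unchanged and applies Rz(0.108) to qubit 1 on the control-|1⟩ pair (|10⟩, |11⟩).
Rz(0.108) = [[e^(−iθ/2), 0], [0, e^(iθ/2)]] with e^(±iθ/2) = cos(θ/2) ± i·sin(θ/2); θ = 0.108, cos(θ/2) ≈ 0.998542, sin(θ/2) ≈ 0.0539738.
With a = amp(|10⟩) = -0.518 and b = amp(|11⟩) = 0.4426:
new amp(|10⟩) = (0.998542 - 0.0539738i)·a = (-0.5172 + 0.02796i)
new amp(|11⟩) = (0.998542 + 0.0539738i)·b = (0.442 + 0.02389i)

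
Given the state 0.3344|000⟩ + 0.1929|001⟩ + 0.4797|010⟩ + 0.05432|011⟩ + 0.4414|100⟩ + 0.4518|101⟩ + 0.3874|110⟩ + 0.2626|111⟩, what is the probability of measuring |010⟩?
0.2301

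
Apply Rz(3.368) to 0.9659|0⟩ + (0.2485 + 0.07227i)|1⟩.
(-0.1091 - 0.9597i)|0⟩ + (-0.09988 + 0.2387i)|1⟩

Rz(3.368) = [[e^(−iθ/2), 0], [0, e^(iθ/2)]] with e^(±iθ/2) = cos(θ/2) ± i·sin(θ/2); θ = 3.368, cos(θ/2) ≈ -0.112962, sin(θ/2) ≈ 0.993599.
With a = amp(|0⟩) = 0.9659 and b = amp(|1⟩) = (0.2485 + 0.07227i):
new amp(|0⟩) = (-0.112962 - 0.993599i)·a = (-0.1091 - 0.9597i)
new amp(|1⟩) = (-0.112962 + 0.993599i)·b = (-0.09988 + 0.2387i)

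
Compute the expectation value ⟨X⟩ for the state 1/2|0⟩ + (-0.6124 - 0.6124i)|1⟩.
-0.6124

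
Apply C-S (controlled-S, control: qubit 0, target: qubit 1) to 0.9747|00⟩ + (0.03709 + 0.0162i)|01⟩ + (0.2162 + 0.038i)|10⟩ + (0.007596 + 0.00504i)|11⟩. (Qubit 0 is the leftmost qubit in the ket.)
0.9747|00⟩ + (0.03709 + 0.0162i)|01⟩ + (0.2162 + 0.038i)|10⟩ + (-0.00504 + 0.007596i)|11⟩

C-S leaves the control-|0⟩ kets |00⟩, |01⟩ unchanged and applies S to qubit 1 on the control-|1⟩ pair (|10⟩, |11⟩).
S = [[1, 0], [0, i]].
With a = amp(|10⟩) = (0.2162 + 0.038i) and b = amp(|11⟩) = (0.007596 + 0.00504i):
new amp(|10⟩) = (1)·a = (0.2162 + 0.038i)
new amp(|11⟩) = (i)·b = (-0.00504 + 0.007596i)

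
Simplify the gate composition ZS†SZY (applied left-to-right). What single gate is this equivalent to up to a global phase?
Y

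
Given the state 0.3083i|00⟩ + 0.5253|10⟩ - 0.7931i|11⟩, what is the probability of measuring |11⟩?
0.629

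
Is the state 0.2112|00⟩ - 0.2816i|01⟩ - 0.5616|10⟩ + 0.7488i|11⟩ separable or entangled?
Separable

Writing the state as a|00⟩ + b|01⟩ + c|10⟩ + d|11⟩, it is a product state iff ad − bc = 0.
Here (a, b, c, d) = (0.2112, -0.2816i, -0.5616, 0.7488i): ad − bc = (0.2112)(0.7488i) − (-0.2816i)(-0.5616) = 0, so the state is separable.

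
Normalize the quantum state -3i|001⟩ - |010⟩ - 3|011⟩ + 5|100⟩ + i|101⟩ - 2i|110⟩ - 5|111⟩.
-0.3487i|001⟩ - 0.1162|010⟩ - 0.3487|011⟩ + 0.5812|100⟩ + 0.1162i|101⟩ - 0.2325i|110⟩ - 0.5812|111⟩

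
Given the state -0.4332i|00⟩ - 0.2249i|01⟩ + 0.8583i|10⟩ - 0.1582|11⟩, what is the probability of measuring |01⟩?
0.05058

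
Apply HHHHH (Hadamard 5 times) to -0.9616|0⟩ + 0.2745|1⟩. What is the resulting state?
-0.4859|0⟩ - 0.8741|1⟩

H² = I, so H^5 = H: a single Hadamard. With (a, b) = (-0.9616, 0.2745), H gives ((a + b)/√2, (a − b)/√2) = (-0.4859, -0.8741).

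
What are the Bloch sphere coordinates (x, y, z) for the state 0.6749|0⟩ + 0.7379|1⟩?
(0.996, 0, -0.08901)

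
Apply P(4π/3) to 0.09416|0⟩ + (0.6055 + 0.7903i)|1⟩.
0.09416|0⟩ + (0.3817 - 0.9195i)|1⟩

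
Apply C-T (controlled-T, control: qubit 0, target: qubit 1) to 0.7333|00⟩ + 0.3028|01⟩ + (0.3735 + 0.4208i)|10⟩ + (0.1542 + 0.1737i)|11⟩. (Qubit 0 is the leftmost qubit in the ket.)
0.7333|00⟩ + 0.3028|01⟩ + (0.3735 + 0.4208i)|10⟩ + (-0.01379 + 0.2319i)|11⟩

C-T leaves the control-|0⟩ kets |00⟩, |01⟩ unchanged and applies T to qubit 1 on the control-|1⟩ pair (|10⟩, |11⟩).
T = [[1, 0], [0, (1/√2 + (1/√2)i)]].
With a = amp(|10⟩) = (0.3735 + 0.4208i) and b = amp(|11⟩) = (0.1542 + 0.1737i):
new amp(|10⟩) = (1)·a = (0.3735 + 0.4208i)
new amp(|11⟩) = (1/√2 + (1/√2)i)·b = (-0.01379 + 0.2319i)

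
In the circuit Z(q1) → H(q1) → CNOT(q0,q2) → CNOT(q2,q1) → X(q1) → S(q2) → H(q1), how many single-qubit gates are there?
5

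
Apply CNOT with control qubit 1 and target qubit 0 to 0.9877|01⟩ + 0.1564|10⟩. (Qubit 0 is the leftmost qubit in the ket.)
0.1564|10⟩ + 0.9877|11⟩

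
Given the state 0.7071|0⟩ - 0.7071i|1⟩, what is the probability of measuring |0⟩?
0.5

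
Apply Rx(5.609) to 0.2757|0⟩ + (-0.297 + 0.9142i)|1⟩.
(0.04218 + 0.09823i)|0⟩ + (0.2803 - 0.9539i)|1⟩

Rx(5.609) = [[cos(θ/2), −i·sin(θ/2)], [−i·sin(θ/2), cos(θ/2)]]; θ = 5.609, cos(θ/2) ≈ -0.94372, sin(θ/2) ≈ 0.330745.
With a = amp(|0⟩) = 0.2757 and b = amp(|1⟩) = (-0.297 + 0.9142i):
new amp(|0⟩) = (-0.94372)·a + (-0.330745i)·b = (0.04218 + 0.09823i)
new amp(|1⟩) = (-0.330745i)·a + (-0.94372)·b = (0.2803 - 0.9539i)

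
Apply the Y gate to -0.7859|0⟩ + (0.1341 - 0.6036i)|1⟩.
(-0.6036 - 0.1341i)|0⟩ - 0.7859i|1⟩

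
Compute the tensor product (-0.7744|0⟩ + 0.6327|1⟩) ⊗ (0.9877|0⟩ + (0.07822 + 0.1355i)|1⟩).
-0.7649|00⟩ + (-0.06057 - 0.1049i)|01⟩ + 0.6249|10⟩ + (0.04949 + 0.08573i)|11⟩

amp(|b₁b₂…⟩) = product of the factor amplitudes for bits b₁, b₂, …; only kets whose every factor amplitude is nonzero survive.
|00⟩: (-0.7744)(0.9877) = -0.7649
|01⟩: (-0.7744)(0.07822 + 0.1355i) = (-0.06057 - 0.1049i)
|10⟩: (0.6327)(0.9877) = 0.6249
|11⟩: (0.6327)(0.07822 + 0.1355i) = (0.04949 + 0.08573i)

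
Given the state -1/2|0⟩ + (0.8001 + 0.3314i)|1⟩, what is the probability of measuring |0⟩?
1/4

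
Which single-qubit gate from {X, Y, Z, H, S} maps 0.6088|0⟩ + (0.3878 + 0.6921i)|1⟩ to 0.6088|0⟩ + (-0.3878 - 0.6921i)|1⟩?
Z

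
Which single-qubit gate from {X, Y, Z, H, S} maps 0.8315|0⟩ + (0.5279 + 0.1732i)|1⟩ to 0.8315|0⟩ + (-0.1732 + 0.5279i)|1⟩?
S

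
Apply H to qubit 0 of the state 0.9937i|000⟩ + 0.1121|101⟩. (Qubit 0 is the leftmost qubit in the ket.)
0.7027i|000⟩ + 0.07927|001⟩ + 0.7027i|100⟩ - 0.07927|101⟩

H on qubit 0 mixes each pair of kets that differ only in qubit 0: amplitudes (a, b) of (|…0…⟩, |…1…⟩) become ((a + b)/√2, (a − b)/√2). Kets absent from the input have amplitude 0.
(|000⟩, |100⟩): (a, b) = (0.9937i, 0) → (0.7027i, 0.7027i)
(|001⟩, |101⟩): (a, b) = (0, 0.1121) → (0.07927, -0.07927)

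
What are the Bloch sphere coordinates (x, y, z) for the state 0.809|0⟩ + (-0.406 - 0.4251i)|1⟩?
(-0.6569, -0.6878, 0.3089)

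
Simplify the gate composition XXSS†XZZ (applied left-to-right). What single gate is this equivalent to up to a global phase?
X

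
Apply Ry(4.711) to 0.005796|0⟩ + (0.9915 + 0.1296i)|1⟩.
(-0.7057 - 0.0917i)|0⟩ + (-0.6965 - 0.09158i)|1⟩

Ry(4.711) = [[cos(θ/2), −sin(θ/2)], [sin(θ/2), cos(θ/2)]]; θ = 4.711, cos(θ/2) ≈ -0.706616, sin(θ/2) ≈ 0.707598.
With a = amp(|0⟩) = 0.005796 and b = amp(|1⟩) = (0.9915 + 0.1296i):
new amp(|0⟩) = (-0.706616)·a + (-0.707598)·b = (-0.7057 - 0.0917i)
new amp(|1⟩) = (0.707598)·a + (-0.706616)·b = (-0.6965 - 0.09158i)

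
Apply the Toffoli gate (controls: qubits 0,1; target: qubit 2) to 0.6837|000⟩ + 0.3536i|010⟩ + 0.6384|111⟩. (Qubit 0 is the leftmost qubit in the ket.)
0.6837|000⟩ + 0.3536i|010⟩ + 0.6384|110⟩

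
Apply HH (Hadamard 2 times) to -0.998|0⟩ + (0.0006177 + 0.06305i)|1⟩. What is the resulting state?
-0.998|0⟩ + (0.0006177 + 0.06305i)|1⟩

H² = I, so an even number of Hadamards cancels: H^2 = I and the state is unchanged.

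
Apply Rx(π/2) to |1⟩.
-(1/√2)i|0⟩ + 1/√2|1⟩

Rx(π/2) = [[cos(θ/2), −i·sin(θ/2)], [−i·sin(θ/2), cos(θ/2)]]; θ = π/2, cos(θ/2) ≈ 0.707107, sin(θ/2) ≈ 0.707107.
With a = amp(|0⟩) = 0 and b = amp(|1⟩) = 1:
new amp(|0⟩) = (0.707107)·a + (-0.707107i)·b = -(1/√2)i
new amp(|1⟩) = (-0.707107i)·a + (0.707107)·b = 1/√2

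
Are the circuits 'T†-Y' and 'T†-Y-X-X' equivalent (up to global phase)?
Yes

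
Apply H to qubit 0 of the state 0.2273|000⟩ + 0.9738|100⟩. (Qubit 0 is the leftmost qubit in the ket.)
0.8493|000⟩ - 0.5279|100⟩

H on qubit 0 mixes each pair of kets that differ only in qubit 0: amplitudes (a, b) of (|…0…⟩, |…1…⟩) become ((a + b)/√2, (a − b)/√2). Kets absent from the input have amplitude 0.
(|000⟩, |100⟩): (a, b) = (0.2273, 0.9738) → (0.8493, -0.5279)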